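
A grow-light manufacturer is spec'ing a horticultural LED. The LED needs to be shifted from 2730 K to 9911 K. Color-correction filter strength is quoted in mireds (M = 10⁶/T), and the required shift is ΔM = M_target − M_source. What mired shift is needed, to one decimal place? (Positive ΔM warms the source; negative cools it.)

M_source = 10⁶/2730 = 366.300; M_target = 10⁶/9911 = 100.898.
ΔM = 100.898 − 366.300 = -265.402 → -265.4 mireds, a cooling shift.

-265.4 mireds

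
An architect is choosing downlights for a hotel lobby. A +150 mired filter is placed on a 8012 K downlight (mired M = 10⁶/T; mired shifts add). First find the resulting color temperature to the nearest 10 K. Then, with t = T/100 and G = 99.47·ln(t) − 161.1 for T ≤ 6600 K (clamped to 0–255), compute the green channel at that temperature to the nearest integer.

196

M_in = 10⁶/8012 = 124.81; M_out = 124.81 + (+150) = 274.81.
T_out = 10⁶/274.81 = 3638.8 K → 3640 K; t = 36.4.
G = 99.47·ln 36.4 − 161.1 = 99.47·3.5946 − 161.1 = 196.452.
Rounded: 196.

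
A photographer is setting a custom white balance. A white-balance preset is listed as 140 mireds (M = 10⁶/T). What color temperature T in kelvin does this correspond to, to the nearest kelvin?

T = 10⁶ / 140 = 7142.86 K → 7143 K.

7143 K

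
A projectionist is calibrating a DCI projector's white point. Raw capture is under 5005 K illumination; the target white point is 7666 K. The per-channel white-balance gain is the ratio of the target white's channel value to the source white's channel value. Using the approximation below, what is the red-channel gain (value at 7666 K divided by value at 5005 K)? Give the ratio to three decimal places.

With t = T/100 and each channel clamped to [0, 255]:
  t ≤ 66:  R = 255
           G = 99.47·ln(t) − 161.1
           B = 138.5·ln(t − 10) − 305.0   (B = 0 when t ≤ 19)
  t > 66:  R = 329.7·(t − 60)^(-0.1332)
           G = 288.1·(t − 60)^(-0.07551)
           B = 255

0.889

At 5005 K (t = 50.05):
  R = 255 by definition for t ≤ 66.
At 7666 K (t = 76.66):
  R = 329.7·(76.66 − 60)^(-0.1332) = 329.7·16.66^(-0.1332) = 329.7·0.68750 = 226.669.
Gain = 226.669 / 255.000 = 0.8889 → 0.889.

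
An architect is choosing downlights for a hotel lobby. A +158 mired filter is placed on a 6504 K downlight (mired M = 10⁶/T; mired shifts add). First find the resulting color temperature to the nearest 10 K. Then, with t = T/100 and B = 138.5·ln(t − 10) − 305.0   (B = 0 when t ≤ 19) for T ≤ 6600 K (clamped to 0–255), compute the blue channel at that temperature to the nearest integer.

M_in = 10⁶/6504 = 153.75; M_out = 153.75 + (+158) = 311.75.
T_out = 10⁶/311.75 = 3207.7 K → 3210 K; t = 32.1.
B = 138.5·ln(32.1 − 10) − 305.0 = 138.5·ln 22.1 − 305.0 = 138.5·3.0956 − 305.0 = 123.737.
Rounded: 124.

124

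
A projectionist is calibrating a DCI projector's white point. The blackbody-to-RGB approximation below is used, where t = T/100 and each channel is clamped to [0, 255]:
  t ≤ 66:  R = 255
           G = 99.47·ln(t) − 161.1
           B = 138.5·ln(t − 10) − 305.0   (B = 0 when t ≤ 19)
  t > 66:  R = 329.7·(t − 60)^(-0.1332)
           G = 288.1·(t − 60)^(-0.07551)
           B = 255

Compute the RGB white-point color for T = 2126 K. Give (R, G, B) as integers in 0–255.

(255, 143, 30)

t = 2126/100 = 21.26; the t ≤ 66 branch applies.
R = 255 by definition for t ≤ 66.
G = 99.47·ln 21.26 − 161.1 = 99.47·3.0568 − 161.1 = 142.963.
B = 138.5·ln(21.26 − 10) − 305.0 = 138.5·ln 11.26 − 305.0 = 138.5·2.4213 − 305.0 = 30.344.
Rounded: (255, 143, 30).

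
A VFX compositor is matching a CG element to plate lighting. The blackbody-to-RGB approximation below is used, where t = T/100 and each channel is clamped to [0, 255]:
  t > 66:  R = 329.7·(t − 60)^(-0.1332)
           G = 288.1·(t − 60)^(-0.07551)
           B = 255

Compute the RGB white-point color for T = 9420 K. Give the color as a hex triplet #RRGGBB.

t = 9420/100 = 94.2; the t > 66 branch applies.
R = 329.7·(94.2 − 60)^(-0.1332) = 329.7·34.2^(-0.1332) = 329.7·0.62469 = 205.962.
G = 288.1·(94.2 − 60)^(-0.07551) = 288.1·34.2^(-0.07551) = 288.1·0.76589 = 220.653.
B = 255 by definition for t > 66.
Rounded: (206, 221, 255).
In hex: #CEDDFF.

#CEDDFF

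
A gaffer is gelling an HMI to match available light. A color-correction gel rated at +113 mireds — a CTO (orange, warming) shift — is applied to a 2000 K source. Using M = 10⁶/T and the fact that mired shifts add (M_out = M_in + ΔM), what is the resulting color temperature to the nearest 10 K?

1630 K

M_in = 10⁶/2000 = 500.00 mireds.
M_out = 500.00 + (+113) = 613.00 mireds.
T_out = 10⁶/613.00 = 1631.3 K → 1630 K.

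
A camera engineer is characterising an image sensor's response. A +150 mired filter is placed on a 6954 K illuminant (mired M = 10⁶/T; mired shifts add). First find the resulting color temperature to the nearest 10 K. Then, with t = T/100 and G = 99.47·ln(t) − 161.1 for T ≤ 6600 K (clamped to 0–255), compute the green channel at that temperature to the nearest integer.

M_in = 10⁶/6954 = 143.80; M_out = 143.80 + (+150) = 293.80.
T_out = 10⁶/293.80 = 3403.7 K → 3400 K; t = 34.
G = 99.47·ln 34 − 161.1 = 99.47·3.5264 − 161.1 = 189.667.
Rounded: 190.

190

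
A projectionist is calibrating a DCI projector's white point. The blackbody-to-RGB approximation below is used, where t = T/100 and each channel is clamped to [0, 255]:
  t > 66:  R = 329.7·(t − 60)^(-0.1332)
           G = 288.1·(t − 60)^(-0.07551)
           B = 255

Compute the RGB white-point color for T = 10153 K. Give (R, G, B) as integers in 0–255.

t = 10153/100 = 101.53; the t > 66 branch applies.
R = 329.7·(101.53 − 60)^(-0.1332) = 329.7·41.53^(-0.1332) = 329.7·0.60874 = 200.703.
G = 288.1·(101.53 − 60)^(-0.07551) = 288.1·41.53^(-0.07551) = 288.1·0.75474 = 217.441.
B = 255 by definition for t > 66.
Rounded: (201, 217, 255).

(201, 217, 255)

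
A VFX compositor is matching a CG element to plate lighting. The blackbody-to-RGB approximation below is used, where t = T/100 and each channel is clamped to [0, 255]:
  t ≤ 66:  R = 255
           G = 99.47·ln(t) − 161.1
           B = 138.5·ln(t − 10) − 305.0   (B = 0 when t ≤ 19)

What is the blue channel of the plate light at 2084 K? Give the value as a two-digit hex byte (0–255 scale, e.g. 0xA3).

t = 2084/100 = 20.84; the t ≤ 66 branch applies.
B = 138.5·ln(20.84 − 10) − 305.0 = 138.5·ln 10.84 − 305.0 = 138.5·2.3832 − 305.0 = 25.079.
Rounded: 25; in hex, 0x19.

0x19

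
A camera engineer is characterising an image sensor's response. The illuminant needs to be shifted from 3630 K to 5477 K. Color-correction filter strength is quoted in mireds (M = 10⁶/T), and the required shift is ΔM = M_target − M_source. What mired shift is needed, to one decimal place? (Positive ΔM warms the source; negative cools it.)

-92.9 mireds

M_source = 10⁶/3630 = 275.482; M_target = 10⁶/5477 = 182.582.
ΔM = 182.582 − 275.482 = -92.900 → -92.9 mireds, a cooling shift.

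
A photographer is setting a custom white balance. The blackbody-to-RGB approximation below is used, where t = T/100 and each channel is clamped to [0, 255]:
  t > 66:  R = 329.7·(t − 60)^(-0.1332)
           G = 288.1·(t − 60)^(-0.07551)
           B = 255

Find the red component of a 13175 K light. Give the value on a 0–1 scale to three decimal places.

0.732

t = 13175/100 = 131.75; the t > 66 branch applies.
R = 329.7·(131.75 − 60)^(-0.1332) = 329.7·71.75^(-0.1332) = 329.7·0.56598 = 186.605.
On a 0–1 scale: 186.605/255 = 0.7318 → 0.732.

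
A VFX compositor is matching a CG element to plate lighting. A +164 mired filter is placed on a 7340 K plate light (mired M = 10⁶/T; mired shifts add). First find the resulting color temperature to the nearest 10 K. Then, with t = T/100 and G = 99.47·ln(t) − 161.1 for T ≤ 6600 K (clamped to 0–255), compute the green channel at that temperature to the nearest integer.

188

M_in = 10⁶/7340 = 136.24; M_out = 136.24 + (+164) = 300.24.
T_out = 10⁶/300.24 = 3330.7 K → 3330 K; t = 33.3.
G = 99.47·ln 33.3 − 161.1 = 99.47·3.5056 − 161.1 = 187.598.
Rounded: 188.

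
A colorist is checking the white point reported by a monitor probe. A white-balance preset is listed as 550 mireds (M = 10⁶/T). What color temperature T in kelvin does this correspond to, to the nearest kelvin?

T = 10⁶ / 550 = 1818.18 K → 1818 K.

1818 K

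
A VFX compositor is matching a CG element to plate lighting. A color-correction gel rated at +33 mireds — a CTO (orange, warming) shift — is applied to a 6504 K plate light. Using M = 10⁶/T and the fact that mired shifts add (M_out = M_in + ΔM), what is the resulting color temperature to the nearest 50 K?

5350 K

M_in = 10⁶/6504 = 153.75 mireds.
M_out = 153.75 + (+33) = 186.75 mireds.
T_out = 10⁶/186.75 = 5354.7 K → 5350 K.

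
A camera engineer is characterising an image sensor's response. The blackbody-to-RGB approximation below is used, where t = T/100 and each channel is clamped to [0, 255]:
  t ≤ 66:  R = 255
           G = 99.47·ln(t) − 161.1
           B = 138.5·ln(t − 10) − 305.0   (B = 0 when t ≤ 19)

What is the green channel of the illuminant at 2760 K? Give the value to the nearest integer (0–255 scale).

t = 2760/100 = 27.6; the t ≤ 66 branch applies.
G = 99.47·ln 27.6 − 161.1 = 99.47·3.3178 − 161.1 = 168.923.
Rounded: 169.

169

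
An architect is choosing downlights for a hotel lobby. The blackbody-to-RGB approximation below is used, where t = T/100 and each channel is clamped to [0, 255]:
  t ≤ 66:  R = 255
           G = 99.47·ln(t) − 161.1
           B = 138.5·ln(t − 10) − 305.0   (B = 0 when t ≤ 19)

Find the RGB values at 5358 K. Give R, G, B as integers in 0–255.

R=255, G=235, B=218

t = 5358/100 = 53.58; the t ≤ 66 branch applies.
R = 255 by definition for t ≤ 66.
G = 99.47·ln 53.58 − 161.1 = 99.47·3.9812 − 161.1 = 234.908.
B = 138.5·ln(53.58 − 10) − 305.0 = 138.5·ln 43.58 − 305.0 = 138.5·3.7746 − 305.0 = 217.782.
Rounded: (255, 235, 218).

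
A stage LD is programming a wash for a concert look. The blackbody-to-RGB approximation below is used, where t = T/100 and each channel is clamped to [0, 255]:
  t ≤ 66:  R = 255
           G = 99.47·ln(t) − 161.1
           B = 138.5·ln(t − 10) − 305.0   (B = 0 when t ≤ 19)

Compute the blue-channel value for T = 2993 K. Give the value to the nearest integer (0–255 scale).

t = 2993/100 = 29.93; the t ≤ 66 branch applies.
B = 138.5·ln(29.93 − 10) − 305.0 = 138.5·ln 19.93 − 305.0 = 138.5·2.9922 − 305.0 = 109.423.
Rounded: 109.

109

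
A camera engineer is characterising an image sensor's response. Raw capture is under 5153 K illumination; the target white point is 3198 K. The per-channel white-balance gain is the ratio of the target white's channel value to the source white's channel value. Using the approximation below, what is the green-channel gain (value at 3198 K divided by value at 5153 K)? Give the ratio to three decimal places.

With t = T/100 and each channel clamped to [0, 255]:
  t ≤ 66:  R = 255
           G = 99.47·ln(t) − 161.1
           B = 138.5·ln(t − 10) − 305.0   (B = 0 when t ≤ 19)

0.795

At 5153 K (t = 51.53):
  G = 99.47·ln 51.53 − 161.1 = 99.47·3.9422 − 161.1 = 231.027.
At 3198 K (t = 31.98):
  G = 99.47·ln 31.98 − 161.1 = 99.47·3.4651 − 161.1 = 183.575.
Gain = 183.575 / 231.027 = 0.7946 → 0.795.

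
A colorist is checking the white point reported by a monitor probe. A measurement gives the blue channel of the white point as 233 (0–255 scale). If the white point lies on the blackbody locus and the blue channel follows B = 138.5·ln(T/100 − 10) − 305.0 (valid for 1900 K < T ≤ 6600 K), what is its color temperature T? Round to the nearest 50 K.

5850 K

ln(t − 10) = (233 + 305.0) / 138.5 = 3.8845.
t − 10 = e^3.8845 = 48.641, so t = 58.641.
T = 100·t = 5864 K → 5850 K to the nearest 50 K.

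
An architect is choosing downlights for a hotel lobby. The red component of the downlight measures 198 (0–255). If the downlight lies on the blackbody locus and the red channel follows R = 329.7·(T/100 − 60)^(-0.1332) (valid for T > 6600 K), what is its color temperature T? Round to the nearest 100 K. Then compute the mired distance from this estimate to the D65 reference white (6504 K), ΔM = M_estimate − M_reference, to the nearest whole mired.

-59 mireds

(t − 60)^(-0.1332) = 198/329.7 = 0.60055.
t − 60 = 0.60055^(1/-0.1332) = 0.60055^(-7.508) = 45.980, so t = 105.980.
T = 100·t = 10598 K → 10600 K to the nearest 100 K.
M_estimate = 10⁶/10600 = 94.34; M_reference = 10⁶/6504 = 153.75.
ΔM = 94.34 − 153.75 = -59.41 → -59 mireds.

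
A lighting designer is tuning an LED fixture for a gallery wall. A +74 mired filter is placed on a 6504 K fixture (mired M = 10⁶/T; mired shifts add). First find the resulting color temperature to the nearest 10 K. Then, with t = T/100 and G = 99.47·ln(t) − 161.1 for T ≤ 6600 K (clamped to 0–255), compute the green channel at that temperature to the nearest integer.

M_in = 10⁶/6504 = 153.75; M_out = 153.75 + (+74) = 227.75.
T_out = 10⁶/227.75 = 4390.7 K → 4390 K; t = 43.9.
G = 99.47·ln 43.9 − 161.1 = 99.47·3.7819 − 161.1 = 215.087.
Rounded: 215.

215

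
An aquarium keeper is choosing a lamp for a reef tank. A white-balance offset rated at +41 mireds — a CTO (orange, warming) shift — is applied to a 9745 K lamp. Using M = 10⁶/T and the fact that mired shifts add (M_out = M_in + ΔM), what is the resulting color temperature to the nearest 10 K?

6960 K

M_in = 10⁶/9745 = 102.62 mireds.
M_out = 102.62 + (+41) = 143.62 mireds.
T_out = 10⁶/143.62 = 6963.0 K → 6960 K.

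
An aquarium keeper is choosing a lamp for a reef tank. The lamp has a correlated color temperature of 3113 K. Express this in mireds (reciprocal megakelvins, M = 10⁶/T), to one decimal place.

M = 10⁶ / 3113 = 321.234 → 321.2 mireds.

321.2 mireds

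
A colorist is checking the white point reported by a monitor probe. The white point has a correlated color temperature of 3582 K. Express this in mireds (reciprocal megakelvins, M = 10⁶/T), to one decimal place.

M = 10⁶ / 3582 = 279.174 → 279.2 mireds.

279.2 mireds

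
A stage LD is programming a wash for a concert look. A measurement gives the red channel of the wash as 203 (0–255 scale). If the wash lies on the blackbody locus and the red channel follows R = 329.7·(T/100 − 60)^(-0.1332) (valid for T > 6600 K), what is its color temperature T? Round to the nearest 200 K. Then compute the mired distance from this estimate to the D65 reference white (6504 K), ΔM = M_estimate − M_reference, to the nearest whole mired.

(t − 60)^(-0.1332) = 203/329.7 = 0.61571.
t − 60 = 0.61571^(1/-0.1332) = 0.61571^(-7.508) = 38.129, so t = 98.129.
T = 100·t = 9813 K → 9800 K to the nearest 200 K.
M_estimate = 10⁶/9800 = 102.04; M_reference = 10⁶/6504 = 153.75.
ΔM = 102.04 − 153.75 = -51.71 → -52 mireds.

-52 mireds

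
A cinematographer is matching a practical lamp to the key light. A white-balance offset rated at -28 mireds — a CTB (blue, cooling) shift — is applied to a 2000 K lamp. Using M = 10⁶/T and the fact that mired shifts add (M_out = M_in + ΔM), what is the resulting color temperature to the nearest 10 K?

2120 K

M_in = 10⁶/2000 = 500.00 mireds.
M_out = 500.00 + (-28) = 472.00 mireds.
T_out = 10⁶/472.00 = 2118.6 K → 2120 K.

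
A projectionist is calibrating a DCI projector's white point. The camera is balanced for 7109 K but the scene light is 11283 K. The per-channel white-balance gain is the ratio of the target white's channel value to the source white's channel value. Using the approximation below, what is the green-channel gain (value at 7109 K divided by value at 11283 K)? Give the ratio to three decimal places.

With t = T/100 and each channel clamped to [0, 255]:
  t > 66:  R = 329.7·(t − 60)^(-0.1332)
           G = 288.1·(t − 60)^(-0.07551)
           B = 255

At 11283 K (t = 112.83):
  G = 288.1·(112.83 − 60)^(-0.07551) = 288.1·52.83^(-0.07551) = 288.1·0.74115 = 213.525.
At 7109 K (t = 71.09):
  G = 288.1·(71.09 − 60)^(-0.07551) = 288.1·11.09^(-0.07551) = 288.1·0.83387 = 240.237.
Gain = 240.237 / 213.525 = 1.1251 → 1.125.

1.125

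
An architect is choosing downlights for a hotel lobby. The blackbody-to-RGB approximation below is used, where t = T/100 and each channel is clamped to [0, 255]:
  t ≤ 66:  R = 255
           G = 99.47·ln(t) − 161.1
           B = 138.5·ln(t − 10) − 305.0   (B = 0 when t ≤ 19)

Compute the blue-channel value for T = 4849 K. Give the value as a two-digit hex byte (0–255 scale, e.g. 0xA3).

0xC9

t = 4849/100 = 48.49; the t ≤ 66 branch applies.
B = 138.5·ln(48.49 − 10) − 305.0 = 138.5·ln 38.49 − 305.0 = 138.5·3.6504 − 305.0 = 200.580.
Rounded: 201; in hex, 0xC9.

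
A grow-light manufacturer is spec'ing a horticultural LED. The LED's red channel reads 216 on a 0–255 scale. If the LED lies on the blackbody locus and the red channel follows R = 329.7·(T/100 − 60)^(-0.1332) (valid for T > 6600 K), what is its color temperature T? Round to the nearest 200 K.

(t − 60)^(-0.1332) = 216/329.7 = 0.65514.
t − 60 = 0.65514^(1/-0.1332) = 0.65514^(-7.508) = 23.926, so t = 83.926.
T = 100·t = 8393 K → 8400 K to the nearest 200 K.

8400 K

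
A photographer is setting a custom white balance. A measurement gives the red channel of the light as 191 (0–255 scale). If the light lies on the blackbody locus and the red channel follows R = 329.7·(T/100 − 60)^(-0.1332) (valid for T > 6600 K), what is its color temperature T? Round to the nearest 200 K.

(t − 60)^(-0.1332) = 191/329.7 = 0.57931.
t − 60 = 0.57931^(1/-0.1332) = 0.57931^(-7.508) = 60.245, so t = 120.245.
T = 100·t = 12025 K → 12000 K to the nearest 200 K.

12000 K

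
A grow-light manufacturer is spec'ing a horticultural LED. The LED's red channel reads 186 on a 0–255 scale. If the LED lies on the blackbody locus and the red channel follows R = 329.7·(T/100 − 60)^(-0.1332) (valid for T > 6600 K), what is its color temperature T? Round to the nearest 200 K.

13400 K

(t − 60)^(-0.1332) = 186/329.7 = 0.56415.
t − 60 = 0.56415^(1/-0.1332) = 0.56415^(-7.508) = 73.521, so t = 133.521.
T = 100·t = 13352 K → 13400 K to the nearest 200 K.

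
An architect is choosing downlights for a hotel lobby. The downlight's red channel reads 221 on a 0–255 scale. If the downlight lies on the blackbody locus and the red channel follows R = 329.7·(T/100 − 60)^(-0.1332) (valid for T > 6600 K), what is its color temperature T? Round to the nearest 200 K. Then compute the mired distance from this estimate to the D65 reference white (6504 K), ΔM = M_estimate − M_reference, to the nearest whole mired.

(t − 60)^(-0.1332) = 221/329.7 = 0.67031.
t − 60 = 0.67031^(1/-0.1332) = 0.67031^(-7.508) = 20.149, so t = 80.149.
T = 100·t = 8015 K → 8000 K to the nearest 200 K.
M_estimate = 10⁶/8000 = 125.00; M_reference = 10⁶/6504 = 153.75.
ΔM = 125.00 − 153.75 = -28.75 → -29 mireds.

-29 mireds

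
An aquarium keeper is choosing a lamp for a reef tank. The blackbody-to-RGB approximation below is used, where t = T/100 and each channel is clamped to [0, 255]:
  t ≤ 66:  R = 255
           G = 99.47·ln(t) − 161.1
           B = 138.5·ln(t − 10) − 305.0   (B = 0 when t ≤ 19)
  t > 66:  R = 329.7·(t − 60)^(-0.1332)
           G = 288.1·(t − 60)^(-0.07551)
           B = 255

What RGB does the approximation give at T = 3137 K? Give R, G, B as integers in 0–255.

t = 3137/100 = 31.37; the t ≤ 66 branch applies.
R = 255 by definition for t ≤ 66.
G = 99.47·ln 31.37 − 161.1 = 99.47·3.4459 − 161.1 = 181.659.
B = 138.5·ln(31.37 − 10) − 305.0 = 138.5·ln 21.37 − 305.0 = 138.5·3.0620 − 305.0 = 119.085.
Rounded: (255, 182, 119).

R=255, G=182, B=119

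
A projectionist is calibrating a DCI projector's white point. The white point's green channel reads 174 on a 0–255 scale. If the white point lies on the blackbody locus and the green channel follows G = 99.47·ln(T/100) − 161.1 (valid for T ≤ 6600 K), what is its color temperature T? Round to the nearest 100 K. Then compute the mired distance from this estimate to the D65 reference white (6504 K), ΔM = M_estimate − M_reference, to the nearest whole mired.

+191 mireds

ln t = (174 + 161.1) / 99.47 = 3.3689.
t = e^3.3689 = 29.045.
T = 100·t = 2905 K → 2900 K to the nearest 100 K.
M_estimate = 10⁶/2900 = 344.83; M_reference = 10⁶/6504 = 153.75.
ΔM = 344.83 − 153.75 = 191.08 → +191 mireds.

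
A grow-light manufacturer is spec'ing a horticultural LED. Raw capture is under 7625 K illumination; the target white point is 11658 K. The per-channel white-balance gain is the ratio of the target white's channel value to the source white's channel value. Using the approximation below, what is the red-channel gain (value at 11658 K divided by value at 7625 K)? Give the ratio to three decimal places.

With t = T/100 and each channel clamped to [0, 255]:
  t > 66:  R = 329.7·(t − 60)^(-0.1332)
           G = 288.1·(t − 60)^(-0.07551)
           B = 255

At 7625 K (t = 76.25):
  R = 329.7·(76.25 − 60)^(-0.1332) = 329.7·16.25^(-0.1332) = 329.7·0.68979 = 227.422.
At 11658 K (t = 116.58):
  R = 329.7·(116.58 − 60)^(-0.1332) = 329.7·56.58^(-0.1332) = 329.7·0.58418 = 192.604.
Gain = 192.604 / 227.422 = 0.8469 → 0.847.

0.847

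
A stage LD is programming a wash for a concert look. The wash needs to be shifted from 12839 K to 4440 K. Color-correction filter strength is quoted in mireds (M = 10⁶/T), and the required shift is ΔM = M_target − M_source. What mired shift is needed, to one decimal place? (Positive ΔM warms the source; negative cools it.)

+147.3 mireds

M_source = 10⁶/12839 = 77.888; M_target = 10⁶/4440 = 225.225.
ΔM = 225.225 − 77.888 = 147.338 → +147.3 mireds, a warming shift.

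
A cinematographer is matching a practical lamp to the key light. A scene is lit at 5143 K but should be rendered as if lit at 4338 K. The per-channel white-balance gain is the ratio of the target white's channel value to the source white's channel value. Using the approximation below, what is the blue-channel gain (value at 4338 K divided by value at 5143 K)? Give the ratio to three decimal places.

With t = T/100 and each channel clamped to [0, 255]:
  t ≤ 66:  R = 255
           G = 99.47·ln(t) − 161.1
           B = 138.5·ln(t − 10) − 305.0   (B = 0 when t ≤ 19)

0.858

At 5143 K (t = 51.43):
  B = 138.5·ln(51.43 − 10) − 305.0 = 138.5·ln 41.43 − 305.0 = 138.5·3.7240 − 305.0 = 210.775.
At 4338 K (t = 43.38):
  B = 138.5·ln(43.38 − 10) − 305.0 = 138.5·ln 33.38 − 305.0 = 138.5·3.5080 − 305.0 = 180.852.
Gain = 180.852 / 210.775 = 0.8580 → 0.858.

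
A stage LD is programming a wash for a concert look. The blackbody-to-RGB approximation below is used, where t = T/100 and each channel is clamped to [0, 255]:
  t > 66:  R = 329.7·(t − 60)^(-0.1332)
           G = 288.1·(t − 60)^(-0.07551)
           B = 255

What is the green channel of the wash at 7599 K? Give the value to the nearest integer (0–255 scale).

t = 7599/100 = 75.99; the t > 66 branch applies.
G = 288.1·(75.99 − 60)^(-0.07551) = 288.1·15.99^(-0.07551) = 288.1·0.81114 = 233.690.
Rounded: 234.

234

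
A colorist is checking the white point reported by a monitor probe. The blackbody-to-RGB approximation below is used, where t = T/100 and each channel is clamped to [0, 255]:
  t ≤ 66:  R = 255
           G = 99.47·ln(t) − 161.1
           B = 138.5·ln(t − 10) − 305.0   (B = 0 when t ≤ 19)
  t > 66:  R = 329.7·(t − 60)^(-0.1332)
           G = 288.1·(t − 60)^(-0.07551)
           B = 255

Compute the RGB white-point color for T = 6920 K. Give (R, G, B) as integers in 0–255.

t = 6920/100 = 69.2; the t > 66 branch applies.
R = 329.7·(69.2 − 60)^(-0.1332) = 329.7·9.2^(-0.1332) = 329.7·0.74409 = 245.325.
G = 288.1·(69.2 − 60)^(-0.07551) = 288.1·9.2^(-0.07551) = 288.1·0.84572 = 243.651.
B = 255 by definition for t > 66.
Rounded: (245, 244, 255).

(245, 244, 255)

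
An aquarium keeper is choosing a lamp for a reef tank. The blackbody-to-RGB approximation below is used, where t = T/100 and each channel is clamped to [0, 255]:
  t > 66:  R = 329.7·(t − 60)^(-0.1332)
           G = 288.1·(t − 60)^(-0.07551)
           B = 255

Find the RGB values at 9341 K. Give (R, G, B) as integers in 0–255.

t = 9341/100 = 93.41; the t > 66 branch applies.
R = 329.7·(93.41 − 60)^(-0.1332) = 329.7·33.41^(-0.1332) = 329.7·0.62664 = 206.604.
G = 288.1·(93.41 − 60)^(-0.07551) = 288.1·33.41^(-0.07551) = 288.1·0.76724 = 221.042.
B = 255 by definition for t > 66.
Rounded: (207, 221, 255).

(207, 221, 255)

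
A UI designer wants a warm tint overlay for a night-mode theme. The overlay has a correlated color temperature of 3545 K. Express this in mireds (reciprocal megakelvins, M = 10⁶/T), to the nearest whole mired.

282 mireds

M = 10⁶ / 3545 = 282.087 → 282 mireds.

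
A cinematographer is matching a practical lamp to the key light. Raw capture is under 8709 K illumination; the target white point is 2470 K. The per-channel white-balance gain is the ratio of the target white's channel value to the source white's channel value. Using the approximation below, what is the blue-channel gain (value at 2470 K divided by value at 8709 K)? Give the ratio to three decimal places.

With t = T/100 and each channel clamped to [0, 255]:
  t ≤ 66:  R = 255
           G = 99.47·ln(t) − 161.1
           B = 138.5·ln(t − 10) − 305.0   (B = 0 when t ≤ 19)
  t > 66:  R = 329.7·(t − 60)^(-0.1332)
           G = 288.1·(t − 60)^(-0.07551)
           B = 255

0.264

At 8709 K (t = 87.09):
  B = 255 by definition for t > 66.
At 2470 K (t = 24.7):
  B = 138.5·ln(24.7 − 10) − 305.0 = 138.5·ln 14.7 − 305.0 = 138.5·2.6878 − 305.0 = 67.267.
Gain = 67.267 / 255.000 = 0.2638 → 0.264.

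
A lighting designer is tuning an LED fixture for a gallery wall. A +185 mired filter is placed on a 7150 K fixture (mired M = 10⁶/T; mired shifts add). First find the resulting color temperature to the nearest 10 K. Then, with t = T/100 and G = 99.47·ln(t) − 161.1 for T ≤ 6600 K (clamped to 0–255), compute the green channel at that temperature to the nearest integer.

180

M_in = 10⁶/7150 = 139.86; M_out = 139.86 + (+185) = 324.86.
T_out = 10⁶/324.86 = 3078.2 K → 3080 K; t = 30.8.
G = 99.47·ln 30.8 − 161.1 = 99.47·3.4275 − 161.1 = 179.835.
Rounded: 180.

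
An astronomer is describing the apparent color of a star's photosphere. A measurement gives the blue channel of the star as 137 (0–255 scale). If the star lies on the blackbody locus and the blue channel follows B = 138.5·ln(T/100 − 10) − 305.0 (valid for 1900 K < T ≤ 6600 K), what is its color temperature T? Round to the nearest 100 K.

ln(t − 10) = (137 + 305.0) / 138.5 = 3.1913.
t − 10 = e^3.1913 = 24.321, so t = 34.321.
T = 100·t = 3432 K → 3400 K to the nearest 100 K.

3400 K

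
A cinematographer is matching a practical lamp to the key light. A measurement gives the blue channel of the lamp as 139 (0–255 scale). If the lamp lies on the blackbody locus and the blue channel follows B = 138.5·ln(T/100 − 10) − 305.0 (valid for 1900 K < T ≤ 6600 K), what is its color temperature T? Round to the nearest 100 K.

3500 K

ln(t − 10) = (139 + 305.0) / 138.5 = 3.2058.
t − 10 = e^3.2058 = 24.675, so t = 34.675.
T = 100·t = 3467 K → 3500 K to the nearest 100 K.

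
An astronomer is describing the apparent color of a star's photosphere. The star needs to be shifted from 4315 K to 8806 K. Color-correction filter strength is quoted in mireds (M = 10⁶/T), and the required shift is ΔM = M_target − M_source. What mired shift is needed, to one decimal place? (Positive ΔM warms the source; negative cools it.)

-118.2 mireds

M_source = 10⁶/4315 = 231.750; M_target = 10⁶/8806 = 113.559.
ΔM = 113.559 − 231.750 = -118.191 → -118.2 mireds, a cooling shift.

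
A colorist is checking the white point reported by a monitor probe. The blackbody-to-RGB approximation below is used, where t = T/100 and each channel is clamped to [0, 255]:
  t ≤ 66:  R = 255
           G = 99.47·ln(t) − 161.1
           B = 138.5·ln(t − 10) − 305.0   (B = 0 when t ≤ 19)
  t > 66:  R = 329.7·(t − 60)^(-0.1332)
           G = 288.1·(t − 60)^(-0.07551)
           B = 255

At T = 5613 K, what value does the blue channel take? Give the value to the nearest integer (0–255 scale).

226

t = 5613/100 = 56.13; the t ≤ 66 branch applies.
B = 138.5·ln(56.13 − 10) − 305.0 = 138.5·ln 46.13 − 305.0 = 138.5·3.8315 − 305.0 = 225.658.
Rounded: 226.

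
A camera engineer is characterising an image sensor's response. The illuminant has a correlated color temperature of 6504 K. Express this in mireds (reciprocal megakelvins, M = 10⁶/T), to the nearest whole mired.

154 mireds

M = 10⁶ / 6504 = 153.752 → 154 mireds.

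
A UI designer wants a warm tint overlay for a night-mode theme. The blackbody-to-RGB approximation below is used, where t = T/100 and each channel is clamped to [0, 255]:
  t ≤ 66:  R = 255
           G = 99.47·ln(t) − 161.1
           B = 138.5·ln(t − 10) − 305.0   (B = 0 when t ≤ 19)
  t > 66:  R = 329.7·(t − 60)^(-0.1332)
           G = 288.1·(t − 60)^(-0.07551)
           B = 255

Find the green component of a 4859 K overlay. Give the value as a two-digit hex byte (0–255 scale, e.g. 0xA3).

0xE1

t = 4859/100 = 48.59; the t ≤ 66 branch applies.
G = 99.47·ln 48.59 − 161.1 = 99.47·3.8834 − 161.1 = 225.184.
Rounded: 225; in hex, 0xE1.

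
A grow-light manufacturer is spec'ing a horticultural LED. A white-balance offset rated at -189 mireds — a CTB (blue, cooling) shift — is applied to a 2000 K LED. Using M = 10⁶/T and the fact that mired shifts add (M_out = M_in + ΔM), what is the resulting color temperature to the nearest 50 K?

M_in = 10⁶/2000 = 500.00 mireds.
M_out = 500.00 + (-189) = 311.00 mireds.
T_out = 10⁶/311.00 = 3215.4 K → 3200 K.

3200 K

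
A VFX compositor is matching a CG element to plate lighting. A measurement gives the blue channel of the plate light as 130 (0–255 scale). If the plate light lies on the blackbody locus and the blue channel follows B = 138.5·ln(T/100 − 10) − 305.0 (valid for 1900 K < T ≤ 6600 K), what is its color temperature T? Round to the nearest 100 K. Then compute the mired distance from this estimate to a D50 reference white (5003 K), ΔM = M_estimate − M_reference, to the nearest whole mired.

+103 mireds

ln(t − 10) = (130 + 305.0) / 138.5 = 3.1408.
t − 10 = e^3.1408 = 23.122, so t = 33.122.
T = 100·t = 3312 K → 3300 K to the nearest 100 K.
M_estimate = 10⁶/3300 = 303.03; M_reference = 10⁶/5003 = 199.88.
ΔM = 303.03 − 199.88 = 103.15 → +103 mireds.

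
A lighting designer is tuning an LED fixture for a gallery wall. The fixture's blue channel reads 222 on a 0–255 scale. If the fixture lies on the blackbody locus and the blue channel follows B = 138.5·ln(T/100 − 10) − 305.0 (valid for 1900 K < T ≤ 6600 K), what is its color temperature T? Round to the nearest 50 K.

5500 K

ln(t − 10) = (222 + 305.0) / 138.5 = 3.8051.
t − 10 = e^3.8051 = 44.928, so t = 54.928.
T = 100·t = 5493 K → 5500 K to the nearest 50 K.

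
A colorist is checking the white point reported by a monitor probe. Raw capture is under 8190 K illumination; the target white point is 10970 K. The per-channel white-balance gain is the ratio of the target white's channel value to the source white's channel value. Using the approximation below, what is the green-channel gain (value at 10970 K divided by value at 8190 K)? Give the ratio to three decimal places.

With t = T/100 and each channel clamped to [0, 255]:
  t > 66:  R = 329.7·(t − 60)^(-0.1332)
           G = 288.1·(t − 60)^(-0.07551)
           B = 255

0.940

At 8190 K (t = 81.9):
  G = 288.1·(81.9 − 60)^(-0.07551) = 288.1·21.9^(-0.07551) = 288.1·0.79211 = 228.206.
At 10970 K (t = 109.7):
  G = 288.1·(109.7 − 60)^(-0.07551) = 288.1·49.7^(-0.07551) = 288.1·0.74457 = 214.512.
Gain = 214.512 / 228.206 = 0.9400 → 0.940.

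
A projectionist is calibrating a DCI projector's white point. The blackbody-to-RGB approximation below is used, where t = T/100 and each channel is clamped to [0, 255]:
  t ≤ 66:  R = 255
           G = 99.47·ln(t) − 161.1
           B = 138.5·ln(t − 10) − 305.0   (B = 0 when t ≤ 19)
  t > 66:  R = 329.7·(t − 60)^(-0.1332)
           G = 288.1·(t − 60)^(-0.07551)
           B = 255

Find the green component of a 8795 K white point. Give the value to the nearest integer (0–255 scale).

t = 8795/100 = 87.95; the t > 66 branch applies.
G = 288.1·(87.95 − 60)^(-0.07551) = 288.1·27.95^(-0.07551) = 288.1·0.77765 = 224.041.
Rounded: 224.

224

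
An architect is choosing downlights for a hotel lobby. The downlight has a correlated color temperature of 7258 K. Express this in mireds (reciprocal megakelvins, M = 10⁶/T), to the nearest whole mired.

138 mireds

M = 10⁶ / 7258 = 137.779 → 138 mireds.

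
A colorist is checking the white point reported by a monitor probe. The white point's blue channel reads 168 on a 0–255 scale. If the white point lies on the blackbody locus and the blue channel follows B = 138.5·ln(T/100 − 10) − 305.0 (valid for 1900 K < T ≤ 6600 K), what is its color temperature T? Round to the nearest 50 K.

ln(t − 10) = (168 + 305.0) / 138.5 = 3.4152.
t − 10 = e^3.4152 = 30.422, so t = 40.422.
T = 100·t = 4042 K → 4050 K to the nearest 50 K.

4050 K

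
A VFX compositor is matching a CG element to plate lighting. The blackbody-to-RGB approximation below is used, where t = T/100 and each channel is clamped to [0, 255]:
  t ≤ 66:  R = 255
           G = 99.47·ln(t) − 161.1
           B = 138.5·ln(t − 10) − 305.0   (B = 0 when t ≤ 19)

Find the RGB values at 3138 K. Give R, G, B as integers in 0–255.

t = 3138/100 = 31.38; the t ≤ 66 branch applies.
R = 255 by definition for t ≤ 66.
G = 99.47·ln 31.38 − 161.1 = 99.47·3.4462 − 161.1 = 181.691.
B = 138.5·ln(31.38 − 10) − 305.0 = 138.5·ln 21.38 − 305.0 = 138.5·3.0625 − 305.0 = 119.150.
Rounded: (255, 182, 119).

R=255, G=182, B=119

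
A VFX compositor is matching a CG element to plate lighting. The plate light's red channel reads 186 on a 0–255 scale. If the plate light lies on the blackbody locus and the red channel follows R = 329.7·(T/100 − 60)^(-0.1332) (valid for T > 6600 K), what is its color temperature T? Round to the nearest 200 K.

(t − 60)^(-0.1332) = 186/329.7 = 0.56415.
t − 60 = 0.56415^(1/-0.1332) = 0.56415^(-7.508) = 73.521, so t = 133.521.
T = 100·t = 13352 K → 13400 K to the nearest 200 K.

13400 K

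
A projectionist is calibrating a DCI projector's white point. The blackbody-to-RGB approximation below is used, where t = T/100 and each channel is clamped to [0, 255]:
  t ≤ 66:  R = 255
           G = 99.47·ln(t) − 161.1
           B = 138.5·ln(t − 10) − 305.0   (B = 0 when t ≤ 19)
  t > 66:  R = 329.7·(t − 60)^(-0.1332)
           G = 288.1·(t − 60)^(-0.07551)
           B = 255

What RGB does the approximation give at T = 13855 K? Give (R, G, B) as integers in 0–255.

t = 13855/100 = 138.55; the t > 66 branch applies.
R = 329.7·(138.55 − 60)^(-0.1332) = 329.7·78.55^(-0.1332) = 329.7·0.55920 = 184.368.
G = 288.1·(138.55 − 60)^(-0.07551) = 288.1·78.55^(-0.07551) = 288.1·0.71928 = 207.224.
B = 255 by definition for t > 66.
Rounded: (184, 207, 255).

(184, 207, 255)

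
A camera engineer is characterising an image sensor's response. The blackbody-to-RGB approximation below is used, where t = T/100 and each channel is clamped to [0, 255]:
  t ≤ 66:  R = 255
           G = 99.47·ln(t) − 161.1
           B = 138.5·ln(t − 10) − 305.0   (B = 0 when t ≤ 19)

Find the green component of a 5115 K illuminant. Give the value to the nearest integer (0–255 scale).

230

t = 5115/100 = 51.15; the t ≤ 66 branch applies.
G = 99.47·ln 51.15 − 161.1 = 99.47·3.9348 − 161.1 = 230.291.
Rounded: 230.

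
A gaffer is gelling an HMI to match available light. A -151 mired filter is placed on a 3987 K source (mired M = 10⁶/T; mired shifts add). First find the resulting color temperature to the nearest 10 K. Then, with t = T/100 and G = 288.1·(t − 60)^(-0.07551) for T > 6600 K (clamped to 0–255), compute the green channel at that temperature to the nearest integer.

218

M_in = 10⁶/3987 = 250.82; M_out = 250.82 + (-151) = 99.82.
T_out = 10⁶/99.82 = 10018.5 K → 10020 K; t = 100.2.
G = 288.1·(100.2 − 60)^(-0.07551) = 288.1·40.2^(-0.07551) = 288.1·0.75660 = 217.976.
Rounded: 218.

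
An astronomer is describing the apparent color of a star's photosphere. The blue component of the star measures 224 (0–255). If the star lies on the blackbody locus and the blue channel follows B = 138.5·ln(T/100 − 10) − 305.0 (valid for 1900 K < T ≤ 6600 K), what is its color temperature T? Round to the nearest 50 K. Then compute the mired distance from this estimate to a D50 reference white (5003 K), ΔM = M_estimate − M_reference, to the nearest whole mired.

-20 mireds

ln(t − 10) = (224 + 305.0) / 138.5 = 3.8195.
t − 10 = e^3.8195 = 45.581, so t = 55.581.
T = 100·t = 5558 K → 5550 K to the nearest 50 K.
M_estimate = 10⁶/5550 = 180.18; M_reference = 10⁶/5003 = 199.88.
ΔM = 180.18 − 199.88 = -19.70 → -20 mireds.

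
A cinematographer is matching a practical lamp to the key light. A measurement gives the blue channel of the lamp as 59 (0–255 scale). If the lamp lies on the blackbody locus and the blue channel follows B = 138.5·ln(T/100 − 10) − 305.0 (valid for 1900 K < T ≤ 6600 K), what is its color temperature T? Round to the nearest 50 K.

2400 K

ln(t − 10) = (59 + 305.0) / 138.5 = 2.6282.
t − 10 = e^2.6282 = 13.848, so t = 23.848.
T = 100·t = 2385 K → 2400 K to the nearest 50 K.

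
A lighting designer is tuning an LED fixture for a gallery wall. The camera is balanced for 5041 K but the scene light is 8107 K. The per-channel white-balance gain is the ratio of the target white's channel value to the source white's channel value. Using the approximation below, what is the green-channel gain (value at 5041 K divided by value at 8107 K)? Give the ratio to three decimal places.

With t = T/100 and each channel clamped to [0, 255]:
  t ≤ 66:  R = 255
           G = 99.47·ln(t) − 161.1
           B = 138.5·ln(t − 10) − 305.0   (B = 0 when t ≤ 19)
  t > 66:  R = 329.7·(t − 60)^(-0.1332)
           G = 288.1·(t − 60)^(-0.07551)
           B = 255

1.000

At 8107 K (t = 81.07):
  G = 288.1·(81.07 − 60)^(-0.07551) = 288.1·21.07^(-0.07551) = 288.1·0.79442 = 228.872.
At 5041 K (t = 50.41):
  G = 99.47·ln 50.41 − 161.1 = 99.47·3.9202 − 161.1 = 228.841.
Gain = 228.841 / 228.872 = 0.9999 → 1.000.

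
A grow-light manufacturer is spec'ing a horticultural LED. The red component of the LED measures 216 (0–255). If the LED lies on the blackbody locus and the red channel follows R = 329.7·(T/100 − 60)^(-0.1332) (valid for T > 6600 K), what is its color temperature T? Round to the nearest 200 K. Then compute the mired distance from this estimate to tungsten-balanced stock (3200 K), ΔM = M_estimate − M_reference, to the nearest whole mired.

-193 mireds

(t − 60)^(-0.1332) = 216/329.7 = 0.65514.
t − 60 = 0.65514^(1/-0.1332) = 0.65514^(-7.508) = 23.926, so t = 83.926.
T = 100·t = 8393 K → 8400 K to the nearest 200 K.
M_estimate = 10⁶/8400 = 119.05; M_reference = 10⁶/3200 = 312.50.
ΔM = 119.05 − 312.50 = -193.45 → -193 mireds.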